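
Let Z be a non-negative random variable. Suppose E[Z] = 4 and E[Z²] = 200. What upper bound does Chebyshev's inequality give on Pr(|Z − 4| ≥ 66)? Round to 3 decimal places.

0.042

Var(Z) = E[Z²] − (E[Z])² = 200 − 16 = 184.
Chebyshev's inequality: Pr(|Z − μ| ≥ t) ≤ Var(Z)/t² = 184/4356 = 0.0422.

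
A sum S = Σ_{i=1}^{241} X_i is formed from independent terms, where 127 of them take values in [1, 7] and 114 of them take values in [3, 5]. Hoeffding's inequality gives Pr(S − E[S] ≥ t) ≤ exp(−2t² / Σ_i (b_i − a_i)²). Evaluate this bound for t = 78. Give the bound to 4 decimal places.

Σ(b_i − a_i)² = 127·6² + 114·2² = 5028.
Exponent = 2·78² / 5028 = 2.42005.
Bound = exp(−2.42005) = 0.08892.

0.0889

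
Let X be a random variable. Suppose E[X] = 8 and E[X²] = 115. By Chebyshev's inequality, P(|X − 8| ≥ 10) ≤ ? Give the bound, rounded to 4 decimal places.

Var(X) = E[X²] − (E[X])² = 115 − 64 = 51.
Chebyshev's inequality: P(|X − μ| ≥ t) ≤ Var(X)/t² = 51/100 = 0.5100.

0.5100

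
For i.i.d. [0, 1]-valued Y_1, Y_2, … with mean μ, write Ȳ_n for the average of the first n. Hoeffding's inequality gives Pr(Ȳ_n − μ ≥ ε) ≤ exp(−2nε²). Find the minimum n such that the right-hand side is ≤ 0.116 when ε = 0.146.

51

Require exp(−2nε²) ≤ 0.116, i.e. 2nε² ≥ ln(1/0.116) = 2.154165.
So n ≥ 2.154165 / (2·0.146²) = 50.529.
The smallest integer n is 51.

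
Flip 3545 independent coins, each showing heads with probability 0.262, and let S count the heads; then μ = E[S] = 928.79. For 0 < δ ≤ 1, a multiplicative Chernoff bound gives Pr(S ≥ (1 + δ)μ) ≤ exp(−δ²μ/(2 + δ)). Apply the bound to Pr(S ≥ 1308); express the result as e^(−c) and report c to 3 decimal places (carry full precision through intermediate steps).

64.289

Write 1308 = (1 + δ)μ, so δ = 1308/928.79 − 1 = 0.4082839…
Then the exponent is δ²μ/(2 + δ) = (1308 − μ)² / (μ·(2 + δ)) = 64.288657.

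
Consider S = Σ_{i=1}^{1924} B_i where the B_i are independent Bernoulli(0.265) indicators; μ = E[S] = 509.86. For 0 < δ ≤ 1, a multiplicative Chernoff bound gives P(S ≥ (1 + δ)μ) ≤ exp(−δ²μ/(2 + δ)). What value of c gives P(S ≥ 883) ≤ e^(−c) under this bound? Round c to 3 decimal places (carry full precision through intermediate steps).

Write 883 = (1 + δ)μ, so δ = 883/509.86 − 1 = 0.731848…
Then the exponent is δ²μ/(2 + δ) = (883 − μ)² / (μ·(2 + δ)) = 99.962279.

99.962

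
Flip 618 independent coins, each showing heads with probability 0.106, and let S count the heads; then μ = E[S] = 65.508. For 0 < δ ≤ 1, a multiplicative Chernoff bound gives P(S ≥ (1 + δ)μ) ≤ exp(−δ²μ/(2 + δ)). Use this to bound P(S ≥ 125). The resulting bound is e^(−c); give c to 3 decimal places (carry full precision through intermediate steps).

18.578

Write 125 = (1 + δ)μ, so δ = 125/65.508 − 1 = 0.9081639…
Then the exponent is δ²μ/(2 + δ) = (125 − μ)² / (μ·(2 + δ)) = 18.578212.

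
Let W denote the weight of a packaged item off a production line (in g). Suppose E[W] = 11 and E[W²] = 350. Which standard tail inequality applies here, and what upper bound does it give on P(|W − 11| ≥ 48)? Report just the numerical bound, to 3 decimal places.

0.099

The first two moments determine the variance, so Chebyshev's inequality is the sharpest standard bound available.
Var(W) = E[W²] − (E[W])² = 350 − 121 = 229.
Chebyshev's inequality: P(|W − μ| ≥ t) ≤ Var(W)/t² = 229/2304 = 0.0994.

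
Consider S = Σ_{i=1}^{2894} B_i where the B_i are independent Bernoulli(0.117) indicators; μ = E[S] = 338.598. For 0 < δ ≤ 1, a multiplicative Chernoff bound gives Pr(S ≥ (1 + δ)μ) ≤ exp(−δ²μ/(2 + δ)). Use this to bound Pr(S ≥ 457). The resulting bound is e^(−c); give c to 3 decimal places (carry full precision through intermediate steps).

Write 457 = (1 + δ)μ, so δ = 457/338.598 − 1 = 0.3496831…
Then the exponent is δ²μ/(2 + δ) = (457 − μ)² / (μ·(2 + δ)) = 17.620750.

17.621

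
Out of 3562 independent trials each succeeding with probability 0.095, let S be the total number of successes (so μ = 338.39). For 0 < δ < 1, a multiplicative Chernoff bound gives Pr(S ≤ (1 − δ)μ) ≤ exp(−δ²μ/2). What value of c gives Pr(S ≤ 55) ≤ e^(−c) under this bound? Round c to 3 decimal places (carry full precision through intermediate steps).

118.665

Write 55 = (1 − δ)μ, so δ = 1 − 55/338.39 = 0.8374656…
Then the exponent is δ²μ/2 = (μ − 55)²/(2μ) = 118.664695.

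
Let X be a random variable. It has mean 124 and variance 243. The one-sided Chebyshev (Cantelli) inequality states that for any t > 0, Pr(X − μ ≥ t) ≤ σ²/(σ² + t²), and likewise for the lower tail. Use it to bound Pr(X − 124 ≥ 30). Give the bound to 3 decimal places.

0.213

Here σ² = 243 and t = 30, so σ² + t² = 1143.
Cantelli's bound: 243/1143 = 0.2126.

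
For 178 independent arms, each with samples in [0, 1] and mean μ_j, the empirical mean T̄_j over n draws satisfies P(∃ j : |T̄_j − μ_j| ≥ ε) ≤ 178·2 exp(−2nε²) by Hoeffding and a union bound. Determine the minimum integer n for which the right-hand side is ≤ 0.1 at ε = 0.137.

218

Need 2·178·exp(−2nε²) ≤ 0.1, i.e. exp(−2nε²) ≤ 0.1/356.
So 2nε² ≥ ln(356/0.1) = 8.177516.
Hence n ≥ 8.177516/(2·0.137²) = 217.846.
The smallest integer n is 218.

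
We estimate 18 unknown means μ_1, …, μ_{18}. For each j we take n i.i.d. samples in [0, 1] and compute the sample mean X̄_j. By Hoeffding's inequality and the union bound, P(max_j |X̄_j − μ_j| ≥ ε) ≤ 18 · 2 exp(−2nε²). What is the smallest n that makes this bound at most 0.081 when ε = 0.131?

178

Need 2·18·exp(−2nε²) ≤ 0.081, i.e. exp(−2nε²) ≤ 0.081/36.
So 2nε² ≥ ln(36/0.081) = 6.096825.
Hence n ≥ 6.096825/(2·0.131²) = 177.636.
The smallest integer n is 178.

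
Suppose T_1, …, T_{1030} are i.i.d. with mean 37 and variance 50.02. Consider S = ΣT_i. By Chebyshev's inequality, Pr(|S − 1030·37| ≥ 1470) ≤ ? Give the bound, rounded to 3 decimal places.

Var(S) = n·Var(T_i) = 1030·50.02 = 51520.6.
Chebyshev: Pr(|S − 1030·37| ≥ 1470) ≤ Var(S)/1470² = 51520.6/2160900 = 0.0238.

0.024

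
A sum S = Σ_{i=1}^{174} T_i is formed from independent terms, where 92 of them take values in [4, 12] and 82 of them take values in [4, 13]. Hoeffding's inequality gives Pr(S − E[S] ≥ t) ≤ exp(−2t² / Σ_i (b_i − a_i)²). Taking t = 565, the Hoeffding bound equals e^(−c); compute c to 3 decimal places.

Σ(b_i − a_i)² = 92·8² + 82·9² = 12530.
c = 2t² / 12530 = 2·565² / 12530 = 50.9537.

50.954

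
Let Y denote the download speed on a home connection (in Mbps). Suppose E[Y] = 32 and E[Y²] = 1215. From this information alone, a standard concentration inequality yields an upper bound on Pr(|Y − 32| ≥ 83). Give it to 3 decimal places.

0.028

The first two moments determine the variance, so Chebyshev's inequality is the sharpest standard bound available.
Var(Y) = E[Y²] − (E[Y])² = 1215 − 1024 = 191.
Chebyshev's inequality: Pr(|Y − μ| ≥ t) ≤ Var(Y)/t² = 191/6889 = 0.0277.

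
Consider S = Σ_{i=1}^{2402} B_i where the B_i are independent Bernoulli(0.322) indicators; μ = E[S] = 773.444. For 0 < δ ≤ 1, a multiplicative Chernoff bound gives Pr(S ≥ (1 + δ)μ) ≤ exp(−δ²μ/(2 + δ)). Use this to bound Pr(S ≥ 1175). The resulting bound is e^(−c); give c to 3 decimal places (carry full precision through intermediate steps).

Write 1175 = (1 + δ)μ, so δ = 1175/773.444 − 1 = 0.5191792…
Then the exponent is δ²μ/(2 + δ) = (1175 − μ)² / (μ·(2 + δ)) = 82.756918.

82.757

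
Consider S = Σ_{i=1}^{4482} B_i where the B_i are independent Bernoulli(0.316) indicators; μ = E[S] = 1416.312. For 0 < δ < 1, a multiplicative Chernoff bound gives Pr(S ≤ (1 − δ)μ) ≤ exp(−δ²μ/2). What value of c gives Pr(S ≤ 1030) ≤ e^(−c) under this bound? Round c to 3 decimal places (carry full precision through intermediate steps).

Write 1030 = (1 − δ)μ, so δ = 1 − 1030/1416.312 = 0.2727591…
Then the exponent is δ²μ/2 = (μ − 1030)²/(2μ) = 52.685059.

52.685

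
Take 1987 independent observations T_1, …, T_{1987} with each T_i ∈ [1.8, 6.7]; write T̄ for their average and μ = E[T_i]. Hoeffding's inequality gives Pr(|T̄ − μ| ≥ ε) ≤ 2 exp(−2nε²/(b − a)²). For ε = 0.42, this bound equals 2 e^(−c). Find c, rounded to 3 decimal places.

c = 2nε²/(b − a)² = 2·1987·0.42² / 4.9² = 29.1967.

29.197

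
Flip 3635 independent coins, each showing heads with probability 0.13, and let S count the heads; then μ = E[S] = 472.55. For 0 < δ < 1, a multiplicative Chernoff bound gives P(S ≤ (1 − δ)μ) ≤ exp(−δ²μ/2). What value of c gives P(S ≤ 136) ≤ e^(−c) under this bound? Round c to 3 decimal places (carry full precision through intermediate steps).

119.845

Write 136 = (1 − δ)μ, so δ = 1 − 136/472.55 = 0.7121998…
Then the exponent is δ²μ/2 = (μ − 136)²/(2μ) = 119.845416.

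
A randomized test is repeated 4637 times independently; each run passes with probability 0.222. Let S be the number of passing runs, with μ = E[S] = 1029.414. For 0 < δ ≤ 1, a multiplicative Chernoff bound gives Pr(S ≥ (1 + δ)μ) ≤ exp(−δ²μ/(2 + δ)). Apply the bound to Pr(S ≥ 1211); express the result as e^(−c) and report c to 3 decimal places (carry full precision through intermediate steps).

14.718

Write 1211 = (1 + δ)μ, so δ = 1211/1029.414 − 1 = 0.1763974…
Then the exponent is δ²μ/(2 + δ) = (1211 − μ)² / (μ·(2 + δ)) = 14.717581.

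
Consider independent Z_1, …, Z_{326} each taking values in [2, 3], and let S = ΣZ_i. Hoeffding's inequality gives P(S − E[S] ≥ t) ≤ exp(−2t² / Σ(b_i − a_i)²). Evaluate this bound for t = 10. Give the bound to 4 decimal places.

Σ(b_i − a_i)² = 326·(1)² = 326.
Exponent = 2·10²/326 = 0.6135.
Bound = exp(−0.6135) = 0.54145.

0.5415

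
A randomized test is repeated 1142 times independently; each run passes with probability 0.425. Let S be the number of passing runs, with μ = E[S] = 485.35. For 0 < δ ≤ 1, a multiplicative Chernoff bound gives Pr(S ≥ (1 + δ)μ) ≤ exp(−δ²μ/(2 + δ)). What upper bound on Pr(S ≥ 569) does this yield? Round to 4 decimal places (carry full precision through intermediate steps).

Write 569 = (1 + δ)μ, so δ = 569/485.35 − 1 = 0.1723499…
Then the exponent is δ²μ/(2 + δ) = (569 − μ)² / (μ·(2 + δ)) = 6.636622.
Bound = exp(−6.636622) = 0.00131.

0.0013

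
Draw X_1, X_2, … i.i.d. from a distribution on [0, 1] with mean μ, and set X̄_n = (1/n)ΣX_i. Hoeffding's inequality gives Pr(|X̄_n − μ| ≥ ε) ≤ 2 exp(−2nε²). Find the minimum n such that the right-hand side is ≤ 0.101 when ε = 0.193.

41

Require 2·exp(−2nε²) ≤ 0.101, i.e. 2nε² ≥ ln(2/0.101) = 2.985782.
So n ≥ 2.985782 / (2·0.193²) = 40.079.
The smallest integer n is 41.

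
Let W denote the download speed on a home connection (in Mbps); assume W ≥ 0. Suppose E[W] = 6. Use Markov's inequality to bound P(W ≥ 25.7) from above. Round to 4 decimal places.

Markov's inequality: for a non-negative random variable, P(W ≥ a) ≤ E[W]/a.
Here E[W] = 6 and a = 25.7, so the bound is 6/25.7 = 0.2335.

0.2335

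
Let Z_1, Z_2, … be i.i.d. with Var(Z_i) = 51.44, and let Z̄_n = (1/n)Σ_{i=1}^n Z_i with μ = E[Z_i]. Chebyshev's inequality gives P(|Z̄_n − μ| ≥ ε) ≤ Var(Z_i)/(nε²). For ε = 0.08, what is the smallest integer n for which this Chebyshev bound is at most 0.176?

Require 51.44/(n·0.08²) ≤ 0.176, i.e. n ≥ 51.44/(0.176·0.08²) = 45667.614.
The smallest integer n is 45668.

45668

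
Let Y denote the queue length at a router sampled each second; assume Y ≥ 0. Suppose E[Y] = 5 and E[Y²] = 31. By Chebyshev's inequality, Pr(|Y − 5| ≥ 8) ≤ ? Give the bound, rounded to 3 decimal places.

0.094

Var(Y) = E[Y²] − (E[Y])² = 31 − 25 = 6.
Chebyshev's inequality: Pr(|Y − μ| ≥ t) ≤ Var(Y)/t² = 6/64 = 0.0938.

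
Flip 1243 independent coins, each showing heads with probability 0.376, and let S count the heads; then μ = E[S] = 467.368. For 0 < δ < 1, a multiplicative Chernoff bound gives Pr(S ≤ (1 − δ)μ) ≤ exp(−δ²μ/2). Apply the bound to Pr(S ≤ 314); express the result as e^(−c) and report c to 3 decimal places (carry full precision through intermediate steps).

25.164

Write 314 = (1 − δ)μ, so δ = 1 − 314/467.368 = 0.3281525…
Then the exponent is δ²μ/2 = (μ − 314)²/(2μ) = 25.164050.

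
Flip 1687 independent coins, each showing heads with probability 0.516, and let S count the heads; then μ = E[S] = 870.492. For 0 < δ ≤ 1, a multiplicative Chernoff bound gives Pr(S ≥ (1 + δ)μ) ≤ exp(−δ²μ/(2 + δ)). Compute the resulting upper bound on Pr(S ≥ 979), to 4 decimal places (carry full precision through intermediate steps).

Write 979 = (1 + δ)μ, so δ = 979/870.492 − 1 = 0.1246513…
Then the exponent is δ²μ/(2 + δ) = (979 − μ)² / (μ·(2 + δ)) = 6.366065.
Bound = exp(−6.366065) = 0.00172.

0.0017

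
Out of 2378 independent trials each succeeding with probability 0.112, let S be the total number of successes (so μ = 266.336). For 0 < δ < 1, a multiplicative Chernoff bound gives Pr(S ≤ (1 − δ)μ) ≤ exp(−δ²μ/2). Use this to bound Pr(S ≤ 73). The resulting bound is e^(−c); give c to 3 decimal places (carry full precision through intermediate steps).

70.172

Write 73 = (1 − δ)μ, so δ = 1 − 73/266.336 = 0.7259101…
Then the exponent is δ²μ/2 = (μ − 73)²/(2μ) = 70.172280.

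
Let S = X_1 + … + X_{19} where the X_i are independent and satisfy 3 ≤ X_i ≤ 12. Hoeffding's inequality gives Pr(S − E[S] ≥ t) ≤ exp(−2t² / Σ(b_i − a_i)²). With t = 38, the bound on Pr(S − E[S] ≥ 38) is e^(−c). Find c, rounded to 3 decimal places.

1.877

Σ(b_i − a_i)² = 19·(9)² = 1539.
c = 2t²/1539 = 2·38²/1539 = 1.8765.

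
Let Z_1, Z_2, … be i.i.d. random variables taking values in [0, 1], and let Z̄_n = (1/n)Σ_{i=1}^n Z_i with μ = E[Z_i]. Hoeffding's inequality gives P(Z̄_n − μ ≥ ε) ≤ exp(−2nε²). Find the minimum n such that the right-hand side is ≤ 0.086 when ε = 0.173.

Require exp(−2nε²) ≤ 0.086, i.e. 2nε² ≥ ln(1/0.086) = 2.453408.
So n ≥ 2.453408 / (2·0.173²) = 40.987.
The smallest integer n is 41.

41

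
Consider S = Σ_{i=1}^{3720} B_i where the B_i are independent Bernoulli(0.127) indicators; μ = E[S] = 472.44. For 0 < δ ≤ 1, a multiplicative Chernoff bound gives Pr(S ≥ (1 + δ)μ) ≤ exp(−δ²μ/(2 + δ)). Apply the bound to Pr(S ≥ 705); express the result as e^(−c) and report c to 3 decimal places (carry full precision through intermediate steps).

Write 705 = (1 + δ)μ, so δ = 705/472.44 − 1 = 0.492253…
Then the exponent is δ²μ/(2 + δ) = (705 − μ)² / (μ·(2 + δ)) = 45.933681.

45.934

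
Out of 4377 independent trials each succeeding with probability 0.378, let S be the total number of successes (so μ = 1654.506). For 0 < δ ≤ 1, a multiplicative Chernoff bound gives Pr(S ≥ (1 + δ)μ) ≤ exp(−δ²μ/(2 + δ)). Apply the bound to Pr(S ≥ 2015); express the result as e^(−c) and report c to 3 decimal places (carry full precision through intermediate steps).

Write 2015 = (1 + δ)μ, so δ = 2015/1654.506 − 1 = 0.2178862…
Then the exponent is δ²μ/(2 + δ) = (2015 − μ)² / (μ·(2 + δ)) = 35.415101.

35.415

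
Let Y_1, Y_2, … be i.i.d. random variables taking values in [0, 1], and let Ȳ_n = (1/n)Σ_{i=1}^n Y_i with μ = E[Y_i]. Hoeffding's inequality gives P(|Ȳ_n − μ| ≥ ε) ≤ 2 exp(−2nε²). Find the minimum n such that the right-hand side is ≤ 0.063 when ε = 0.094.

Require 2·exp(−2nε²) ≤ 0.063, i.e. 2nε² ≥ ln(2/0.063) = 3.457768.
So n ≥ 3.457768 / (2·0.094²) = 195.664.
The smallest integer n is 196.

196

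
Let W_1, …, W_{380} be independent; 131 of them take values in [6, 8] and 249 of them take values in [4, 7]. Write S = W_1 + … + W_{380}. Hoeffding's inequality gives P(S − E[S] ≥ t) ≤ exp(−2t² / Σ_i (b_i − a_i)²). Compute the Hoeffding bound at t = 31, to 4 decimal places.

Σ(b_i − a_i)² = 131·2² + 249·3² = 2765.
Exponent = 2·31² / 2765 = 0.69512.
Bound = exp(−0.69512) = 0.49902.

0.4990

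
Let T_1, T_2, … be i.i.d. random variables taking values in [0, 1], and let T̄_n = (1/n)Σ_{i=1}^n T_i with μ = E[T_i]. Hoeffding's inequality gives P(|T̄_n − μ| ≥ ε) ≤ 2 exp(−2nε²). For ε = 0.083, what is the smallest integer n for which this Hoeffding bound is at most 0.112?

210

Require 2·exp(−2nε²) ≤ 0.112, i.e. 2nε² ≥ ln(2/0.112) = 2.882404.
So n ≥ 2.882404 / (2·0.083²) = 209.203.
The smallest integer n is 210.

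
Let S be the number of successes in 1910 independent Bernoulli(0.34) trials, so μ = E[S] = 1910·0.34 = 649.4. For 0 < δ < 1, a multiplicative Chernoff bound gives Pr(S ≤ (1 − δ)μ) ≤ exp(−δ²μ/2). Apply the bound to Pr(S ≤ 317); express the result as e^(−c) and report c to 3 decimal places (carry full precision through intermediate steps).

85.071

Write 317 = (1 − δ)μ, so δ = 1 − 317/649.4 = 0.5118571…
Then the exponent is δ²μ/2 = (μ − 317)²/(2μ) = 85.070650.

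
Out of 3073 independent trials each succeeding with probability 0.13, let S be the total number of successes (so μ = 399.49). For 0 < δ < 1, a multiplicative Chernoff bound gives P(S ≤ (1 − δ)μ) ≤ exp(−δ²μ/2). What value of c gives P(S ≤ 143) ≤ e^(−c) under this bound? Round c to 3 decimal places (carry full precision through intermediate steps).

82.339

Write 143 = (1 − δ)μ, so δ = 1 − 143/399.49 = 0.6420436…
Then the exponent is δ²μ/2 = (μ − 143)²/(2μ) = 82.338882.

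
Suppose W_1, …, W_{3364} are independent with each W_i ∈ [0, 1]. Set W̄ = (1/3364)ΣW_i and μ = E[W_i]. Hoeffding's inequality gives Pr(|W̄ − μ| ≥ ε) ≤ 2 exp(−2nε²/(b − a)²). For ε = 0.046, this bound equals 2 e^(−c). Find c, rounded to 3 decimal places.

14.236

c = 2nε²/(b − a)² = 2·3364·0.046² / 1² = 14.2364.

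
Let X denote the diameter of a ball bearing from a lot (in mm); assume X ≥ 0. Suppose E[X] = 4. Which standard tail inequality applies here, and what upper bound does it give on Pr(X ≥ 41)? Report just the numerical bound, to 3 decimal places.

Only the mean of a non-negative variable is known, so Markov's inequality is the applicable tail bound.
Markov's inequality: for a non-negative random variable, Pr(X ≥ a) ≤ E[X]/a.
Here E[X] = 4 and a = 41, so the bound is 4/41 = 0.0976.

0.098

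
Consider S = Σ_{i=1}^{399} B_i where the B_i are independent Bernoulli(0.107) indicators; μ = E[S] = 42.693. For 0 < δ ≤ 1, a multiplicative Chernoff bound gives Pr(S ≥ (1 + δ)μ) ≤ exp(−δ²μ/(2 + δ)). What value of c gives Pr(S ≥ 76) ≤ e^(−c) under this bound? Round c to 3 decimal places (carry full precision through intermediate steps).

Write 76 = (1 + δ)μ, so δ = 76/42.693 − 1 = 0.7801513…
Then the exponent is δ²μ/(2 + δ) = (76 − μ)² / (μ·(2 + δ)) = 9.346434.

9.346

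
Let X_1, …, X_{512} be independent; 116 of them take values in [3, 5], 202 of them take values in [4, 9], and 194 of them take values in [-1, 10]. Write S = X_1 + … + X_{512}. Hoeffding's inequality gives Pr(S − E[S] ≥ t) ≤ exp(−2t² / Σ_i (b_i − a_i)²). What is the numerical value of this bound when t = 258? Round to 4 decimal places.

0.0101

Σ(b_i − a_i)² = 116·2² + 202·5² + 194·11² = 28988.
Exponent = 2·258² / 28988 = 4.59252.
Bound = exp(−4.59252) = 0.01013.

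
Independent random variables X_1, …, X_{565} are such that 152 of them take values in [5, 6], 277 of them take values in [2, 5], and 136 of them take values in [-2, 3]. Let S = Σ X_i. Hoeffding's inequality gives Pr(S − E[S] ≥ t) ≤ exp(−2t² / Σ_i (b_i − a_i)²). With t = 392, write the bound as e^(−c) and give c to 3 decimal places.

Σ(b_i − a_i)² = 152·1² + 277·3² + 136·5² = 6045.
c = 2t² / 6045 = 2·392² / 6045 = 50.8400.

50.840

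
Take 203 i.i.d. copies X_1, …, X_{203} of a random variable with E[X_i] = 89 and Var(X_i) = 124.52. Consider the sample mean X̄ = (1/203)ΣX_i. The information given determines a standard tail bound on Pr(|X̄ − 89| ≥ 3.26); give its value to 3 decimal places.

With mean and variance of each term known, Chebyshev's inequality bounds the deviation of the sum (or sample mean).
Var(X̄) = Var(X_i)/n = 124.52/203 = 0.6134.
Chebyshev: Pr(|X̄ − 89| ≥ 3.26) ≤ Var(X̄)/(3.26)² = 124.52/(203·3.26²) = 0.0577.

0.058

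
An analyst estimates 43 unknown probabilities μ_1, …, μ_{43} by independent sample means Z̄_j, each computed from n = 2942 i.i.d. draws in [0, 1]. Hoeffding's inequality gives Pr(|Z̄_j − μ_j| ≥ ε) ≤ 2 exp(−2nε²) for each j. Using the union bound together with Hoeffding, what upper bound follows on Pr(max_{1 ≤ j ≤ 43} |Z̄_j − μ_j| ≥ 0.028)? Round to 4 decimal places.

0.8532

Per-experiment Hoeffding bound: 2·exp(−2·2942·0.028²) = 2·exp(−4.61306) = 0.019843.
Union bound over 43 events: 43·0.019843 = 0.85324.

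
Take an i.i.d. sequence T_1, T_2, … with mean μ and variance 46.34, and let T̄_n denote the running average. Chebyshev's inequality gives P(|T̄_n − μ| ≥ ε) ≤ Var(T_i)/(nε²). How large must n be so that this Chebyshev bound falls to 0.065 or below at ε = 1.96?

186

Require 46.34/(n·1.96²) ≤ 0.065, i.e. n ≥ 46.34/(0.065·1.96²) = 185.580.
The smallest integer n is 186.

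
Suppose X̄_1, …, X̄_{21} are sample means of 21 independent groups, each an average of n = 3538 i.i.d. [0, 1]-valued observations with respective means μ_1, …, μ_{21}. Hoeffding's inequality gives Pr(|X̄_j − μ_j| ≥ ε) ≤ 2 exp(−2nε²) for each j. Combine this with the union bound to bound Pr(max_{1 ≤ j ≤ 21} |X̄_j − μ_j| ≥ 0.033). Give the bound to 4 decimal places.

0.0189

Per-experiment Hoeffding bound: 2·exp(−2·3538·0.033²) = 2·exp(−7.70576) = 0.00090045.
Union bound over 21 events: 21·0.00090045 = 0.01891.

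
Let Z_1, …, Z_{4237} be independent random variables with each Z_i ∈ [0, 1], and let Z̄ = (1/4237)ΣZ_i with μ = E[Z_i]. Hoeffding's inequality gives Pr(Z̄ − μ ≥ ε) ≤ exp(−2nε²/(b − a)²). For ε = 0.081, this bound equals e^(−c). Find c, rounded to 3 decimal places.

55.598

c = 2nε²/(b − a)² = 2·4237·0.081² / 1² = 55.5979.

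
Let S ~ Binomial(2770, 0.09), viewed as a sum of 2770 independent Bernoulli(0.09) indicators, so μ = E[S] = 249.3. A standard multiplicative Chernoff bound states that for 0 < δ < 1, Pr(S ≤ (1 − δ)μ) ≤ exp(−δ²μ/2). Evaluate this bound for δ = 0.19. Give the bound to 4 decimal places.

Exponent = δ²μ/2 = 0.19²·249.3/2 = 4.4999.
Bound = exp(−4.4999) = 0.01111.

0.0111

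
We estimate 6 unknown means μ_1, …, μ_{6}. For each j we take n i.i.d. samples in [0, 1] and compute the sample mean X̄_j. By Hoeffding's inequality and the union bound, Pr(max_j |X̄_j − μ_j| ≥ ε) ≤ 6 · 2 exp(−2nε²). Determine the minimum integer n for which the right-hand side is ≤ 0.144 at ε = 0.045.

1093

Need 2·6·exp(−2nε²) ≤ 0.144, i.e. exp(−2nε²) ≤ 0.144/12.
So 2nε² ≥ ln(12/0.144) = 4.422849.
Hence n ≥ 4.422849/(2·0.045²) = 1092.061.
The smallest integer n is 1093.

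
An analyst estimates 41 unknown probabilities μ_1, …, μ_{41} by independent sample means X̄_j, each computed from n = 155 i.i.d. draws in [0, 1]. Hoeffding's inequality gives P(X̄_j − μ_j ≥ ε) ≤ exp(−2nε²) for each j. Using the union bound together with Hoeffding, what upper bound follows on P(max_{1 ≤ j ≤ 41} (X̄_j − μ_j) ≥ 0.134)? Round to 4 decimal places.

Per-experiment Hoeffding bound: exp(−2·155·0.134²) = exp(−5.56636) = 0.0038244.
Union bound over 41 events: 41·0.0038244 = 0.15680.

0.1568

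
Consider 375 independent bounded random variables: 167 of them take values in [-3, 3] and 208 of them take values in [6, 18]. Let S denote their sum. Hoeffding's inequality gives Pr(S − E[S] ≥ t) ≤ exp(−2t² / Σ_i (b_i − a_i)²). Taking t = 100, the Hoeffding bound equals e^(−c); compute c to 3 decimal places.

Σ(b_i − a_i)² = 167·6² + 208·12² = 35964.
c = 2t² / 35964 = 2·100² / 35964 = 0.5561.

0.556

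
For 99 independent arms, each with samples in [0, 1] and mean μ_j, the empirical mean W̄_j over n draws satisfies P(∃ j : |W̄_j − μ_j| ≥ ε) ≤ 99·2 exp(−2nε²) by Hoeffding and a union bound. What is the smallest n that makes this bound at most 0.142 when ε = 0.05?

1449

Need 2·99·exp(−2nε²) ≤ 0.142, i.e. exp(−2nε²) ≤ 0.142/198.
So 2nε² ≥ ln(198/0.142) = 7.240195.
Hence n ≥ 7.240195/(2·0.05²) = 1448.039.
The smallest integer n is 1449.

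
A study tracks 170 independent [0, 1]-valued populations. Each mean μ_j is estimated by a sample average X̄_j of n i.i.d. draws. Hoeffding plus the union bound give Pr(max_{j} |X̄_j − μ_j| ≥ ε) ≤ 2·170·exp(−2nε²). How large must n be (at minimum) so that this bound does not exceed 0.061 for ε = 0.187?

Need 2·170·exp(−2nε²) ≤ 0.061, i.e. exp(−2nε²) ≤ 0.061/340.
So 2nε² ≥ ln(340/0.061) = 8.625827.
Hence n ≥ 8.625827/(2·0.187²) = 123.335.
The smallest integer n is 124.

124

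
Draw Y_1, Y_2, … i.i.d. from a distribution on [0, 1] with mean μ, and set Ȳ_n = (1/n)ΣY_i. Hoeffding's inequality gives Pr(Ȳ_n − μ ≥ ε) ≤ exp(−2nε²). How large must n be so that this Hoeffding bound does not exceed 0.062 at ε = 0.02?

Require exp(−2nε²) ≤ 0.062, i.e. 2nε² ≥ ln(1/0.062) = 2.780621.
So n ≥ 2.780621 / (2·0.02²) = 3475.776.
The smallest integer n is 3476.

3476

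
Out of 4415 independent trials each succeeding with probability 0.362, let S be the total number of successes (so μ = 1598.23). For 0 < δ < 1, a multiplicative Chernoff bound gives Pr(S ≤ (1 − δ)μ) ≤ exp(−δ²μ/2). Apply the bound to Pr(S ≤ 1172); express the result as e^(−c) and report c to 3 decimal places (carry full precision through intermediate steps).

Write 1172 = (1 − δ)μ, so δ = 1 − 1172/1598.23 = 0.2666888…
Then the exponent is δ²μ/2 = (μ − 1172)²/(2μ) = 56.835378.

56.835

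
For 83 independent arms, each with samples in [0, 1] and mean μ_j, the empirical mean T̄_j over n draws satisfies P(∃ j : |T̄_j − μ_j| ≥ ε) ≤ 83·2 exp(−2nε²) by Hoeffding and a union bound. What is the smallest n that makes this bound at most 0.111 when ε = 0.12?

254

Need 2·83·exp(−2nε²) ≤ 0.111, i.e. exp(−2nε²) ≤ 0.111/166.
So 2nε² ≥ ln(166/0.111) = 7.310213.
Hence n ≥ 7.310213/(2·0.12²) = 253.827.
The smallest integer n is 254.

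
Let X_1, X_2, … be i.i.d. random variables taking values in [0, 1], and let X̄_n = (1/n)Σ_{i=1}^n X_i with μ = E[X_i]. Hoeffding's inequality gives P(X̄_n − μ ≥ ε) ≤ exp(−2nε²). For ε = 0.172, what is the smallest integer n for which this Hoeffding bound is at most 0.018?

Require exp(−2nε²) ≤ 0.018, i.e. 2nε² ≥ ln(1/0.018) = 4.017384.
So n ≥ 4.017384 / (2·0.172²) = 67.898.
The smallest integer n is 68.

68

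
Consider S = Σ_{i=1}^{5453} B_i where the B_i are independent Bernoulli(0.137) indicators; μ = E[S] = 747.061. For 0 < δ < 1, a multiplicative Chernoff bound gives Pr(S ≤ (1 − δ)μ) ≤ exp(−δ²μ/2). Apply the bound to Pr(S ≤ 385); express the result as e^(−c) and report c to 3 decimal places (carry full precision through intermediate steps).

Write 385 = (1 − δ)μ, so δ = 1 − 385/747.061 = 0.4846472…
Then the exponent is δ²μ/2 = (μ − 385)²/(2μ) = 87.735920.

87.736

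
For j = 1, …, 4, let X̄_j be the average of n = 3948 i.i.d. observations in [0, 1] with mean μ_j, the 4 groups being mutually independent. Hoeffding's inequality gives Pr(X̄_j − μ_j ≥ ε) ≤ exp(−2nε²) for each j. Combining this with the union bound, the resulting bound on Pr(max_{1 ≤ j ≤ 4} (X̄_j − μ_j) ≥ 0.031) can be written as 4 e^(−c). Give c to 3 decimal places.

Union bound over the 4 events: Pr(max_{1 ≤ j ≤ 4} (X̄_j − μ_j) ≥ 0.031) ≤ 4·exp(−2nε²) = 4 exp(−2·3948·0.031²).
So c = 2·3948·0.031² = 7.5881.

7.588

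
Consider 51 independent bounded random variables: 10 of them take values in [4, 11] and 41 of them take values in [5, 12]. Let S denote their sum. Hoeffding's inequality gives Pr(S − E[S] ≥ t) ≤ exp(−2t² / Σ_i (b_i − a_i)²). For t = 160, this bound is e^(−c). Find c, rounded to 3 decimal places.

Σ(b_i − a_i)² = 10·7² + 41·7² = 2499.
c = 2t² / 2499 = 2·160² / 2499 = 20.4882.

20.488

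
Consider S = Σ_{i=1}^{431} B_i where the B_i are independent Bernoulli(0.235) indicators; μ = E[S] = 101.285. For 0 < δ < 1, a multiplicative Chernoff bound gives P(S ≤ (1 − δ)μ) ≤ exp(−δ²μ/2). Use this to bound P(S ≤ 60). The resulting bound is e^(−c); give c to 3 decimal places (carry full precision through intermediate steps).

8.414

Write 60 = (1 − δ)μ, so δ = 1 − 60/101.285 = 0.4076122…
Then the exponent is δ²μ/2 = (μ − 60)²/(2μ) = 8.414134.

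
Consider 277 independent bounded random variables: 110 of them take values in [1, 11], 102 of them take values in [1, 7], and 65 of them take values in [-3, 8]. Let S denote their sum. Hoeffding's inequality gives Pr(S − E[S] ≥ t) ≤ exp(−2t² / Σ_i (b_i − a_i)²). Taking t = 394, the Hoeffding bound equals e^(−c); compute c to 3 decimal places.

Σ(b_i − a_i)² = 110·10² + 102·6² + 65·11² = 22537.
c = 2t² / 22537 = 2·394² / 22537 = 13.7761.

13.776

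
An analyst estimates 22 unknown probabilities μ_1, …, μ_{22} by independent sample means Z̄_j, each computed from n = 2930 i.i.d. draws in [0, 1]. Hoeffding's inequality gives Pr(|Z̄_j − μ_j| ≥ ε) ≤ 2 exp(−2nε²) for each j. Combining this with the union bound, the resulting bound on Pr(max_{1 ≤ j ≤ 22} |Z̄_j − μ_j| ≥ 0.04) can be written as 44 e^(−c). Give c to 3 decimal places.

Union bound over the 22 events: Pr(max_{1 ≤ j ≤ 22} |Z̄_j − μ_j| ≥ 0.04) ≤ 22·2·exp(−2nε²) = 44 exp(−2·2930·0.04²).
So c = 2·2930·0.04² = 9.3760.

9.376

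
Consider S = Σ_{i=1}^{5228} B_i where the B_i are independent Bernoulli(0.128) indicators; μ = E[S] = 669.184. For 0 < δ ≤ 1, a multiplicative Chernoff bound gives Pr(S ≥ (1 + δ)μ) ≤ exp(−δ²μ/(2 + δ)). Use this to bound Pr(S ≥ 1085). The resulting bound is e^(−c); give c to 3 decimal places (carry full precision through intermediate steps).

98.566

Write 1085 = (1 + δ)μ, so δ = 1085/669.184 − 1 = 0.6213777…
Then the exponent is δ²μ/(2 + δ) = (1085 − μ)² / (μ·(2 + δ)) = 98.566026.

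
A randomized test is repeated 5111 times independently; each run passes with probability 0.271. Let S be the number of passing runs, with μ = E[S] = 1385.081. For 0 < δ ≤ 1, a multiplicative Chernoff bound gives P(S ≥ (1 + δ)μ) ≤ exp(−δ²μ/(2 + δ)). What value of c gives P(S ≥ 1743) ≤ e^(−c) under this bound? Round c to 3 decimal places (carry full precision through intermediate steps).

40.954

Write 1743 = (1 + δ)μ, so δ = 1743/1385.081 − 1 = 0.2584102…
Then the exponent is δ²μ/(2 + δ) = (1743 − μ)² / (μ·(2 + δ)) = 40.953546.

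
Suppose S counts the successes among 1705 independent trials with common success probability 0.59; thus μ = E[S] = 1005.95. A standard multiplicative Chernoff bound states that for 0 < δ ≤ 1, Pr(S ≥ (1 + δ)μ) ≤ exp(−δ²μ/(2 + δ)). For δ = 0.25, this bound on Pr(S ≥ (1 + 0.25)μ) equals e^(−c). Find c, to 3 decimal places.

27.943

c = δ²μ/(2 + δ) = 0.25²·1005.95/(2 + 0.25) = 27.9431.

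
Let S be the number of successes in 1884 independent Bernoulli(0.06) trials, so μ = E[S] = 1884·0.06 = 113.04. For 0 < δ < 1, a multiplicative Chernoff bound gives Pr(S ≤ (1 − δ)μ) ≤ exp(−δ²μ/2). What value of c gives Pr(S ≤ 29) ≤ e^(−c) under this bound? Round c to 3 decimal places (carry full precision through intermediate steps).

Write 29 = (1 − δ)μ, so δ = 1 − 29/113.04 = 0.7434536…
Then the exponent is δ²μ/2 = (μ − 29)²/(2μ) = 31.239922.

31.240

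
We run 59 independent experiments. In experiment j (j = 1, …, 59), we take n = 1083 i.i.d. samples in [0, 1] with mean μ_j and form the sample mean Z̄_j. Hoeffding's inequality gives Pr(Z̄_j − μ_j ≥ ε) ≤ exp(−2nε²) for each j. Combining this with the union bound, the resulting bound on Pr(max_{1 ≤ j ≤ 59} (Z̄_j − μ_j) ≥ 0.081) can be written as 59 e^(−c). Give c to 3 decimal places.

Union bound over the 59 events: Pr(max_{1 ≤ j ≤ 59} (Z̄_j − μ_j) ≥ 0.081) ≤ 59·exp(−2nε²) = 59 exp(−2·1083·0.081²).
So c = 2·1083·0.081² = 14.2111.

14.211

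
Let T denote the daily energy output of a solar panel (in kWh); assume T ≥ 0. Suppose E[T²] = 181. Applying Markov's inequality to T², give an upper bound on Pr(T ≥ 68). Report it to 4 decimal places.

Since T ≥ 0, the event {T ≥ 68} is the same as {T² ≥ 4624}.
Markov's inequality applied to T² gives Pr(T² ≥ 4624) ≤ E[T²]/4624 = 181/4624 = 0.0391.

0.0391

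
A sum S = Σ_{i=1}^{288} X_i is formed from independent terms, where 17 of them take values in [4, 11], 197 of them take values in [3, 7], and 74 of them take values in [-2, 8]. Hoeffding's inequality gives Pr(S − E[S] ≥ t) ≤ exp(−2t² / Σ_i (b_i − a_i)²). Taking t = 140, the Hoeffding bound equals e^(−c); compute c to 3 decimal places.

Σ(b_i − a_i)² = 17·7² + 197·4² + 74·10² = 11385.
c = 2t² / 11385 = 2·140² / 11385 = 3.4431.

3.443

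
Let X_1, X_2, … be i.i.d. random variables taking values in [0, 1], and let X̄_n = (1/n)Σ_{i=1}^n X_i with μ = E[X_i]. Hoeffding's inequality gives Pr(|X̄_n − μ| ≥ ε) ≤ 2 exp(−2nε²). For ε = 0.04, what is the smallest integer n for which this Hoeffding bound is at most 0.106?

918

Require 2·exp(−2nε²) ≤ 0.106, i.e. 2nε² ≥ ln(2/0.106) = 2.937463.
So n ≥ 2.937463 / (2·0.04²) = 917.957.
The smallest integer n is 918.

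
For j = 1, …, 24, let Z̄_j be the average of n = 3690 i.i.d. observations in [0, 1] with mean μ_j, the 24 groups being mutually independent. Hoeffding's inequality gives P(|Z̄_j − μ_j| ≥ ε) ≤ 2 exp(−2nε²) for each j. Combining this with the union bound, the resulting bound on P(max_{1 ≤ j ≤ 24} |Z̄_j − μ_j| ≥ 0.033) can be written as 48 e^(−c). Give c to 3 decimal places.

Union bound over the 24 events: P(max_{1 ≤ j ≤ 24} |Z̄_j − μ_j| ≥ 0.033) ≤ 24·2·exp(−2nε²) = 48 exp(−2·3690·0.033²).
So c = 2·3690·0.033² = 8.0368.

8.037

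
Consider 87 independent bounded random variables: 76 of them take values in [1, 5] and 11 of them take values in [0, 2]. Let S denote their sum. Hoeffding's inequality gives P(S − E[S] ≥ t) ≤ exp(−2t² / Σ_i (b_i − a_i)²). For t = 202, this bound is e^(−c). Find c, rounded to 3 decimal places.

64.768

Σ(b_i − a_i)² = 76·4² + 11·2² = 1260.
c = 2t² / 1260 = 2·202² / 1260 = 64.7683.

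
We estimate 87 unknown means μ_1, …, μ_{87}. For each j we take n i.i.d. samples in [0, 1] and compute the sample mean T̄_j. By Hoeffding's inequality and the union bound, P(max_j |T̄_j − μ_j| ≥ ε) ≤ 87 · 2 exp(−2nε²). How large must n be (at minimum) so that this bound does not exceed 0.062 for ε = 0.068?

859

Need 2·87·exp(−2nε²) ≤ 0.062, i.e. exp(−2nε²) ≤ 0.062/174.
So 2nε² ≥ ln(174/0.062) = 7.939676.
Hence n ≥ 7.939676/(2·0.068²) = 858.529.
The smallest integer n is 859.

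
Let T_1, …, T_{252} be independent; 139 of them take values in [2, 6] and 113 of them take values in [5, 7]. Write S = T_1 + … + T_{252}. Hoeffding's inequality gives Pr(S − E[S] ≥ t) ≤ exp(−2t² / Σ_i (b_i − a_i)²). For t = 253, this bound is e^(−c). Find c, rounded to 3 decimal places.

47.839

Σ(b_i − a_i)² = 139·4² + 113·2² = 2676.
c = 2t² / 2676 = 2·253² / 2676 = 47.8393.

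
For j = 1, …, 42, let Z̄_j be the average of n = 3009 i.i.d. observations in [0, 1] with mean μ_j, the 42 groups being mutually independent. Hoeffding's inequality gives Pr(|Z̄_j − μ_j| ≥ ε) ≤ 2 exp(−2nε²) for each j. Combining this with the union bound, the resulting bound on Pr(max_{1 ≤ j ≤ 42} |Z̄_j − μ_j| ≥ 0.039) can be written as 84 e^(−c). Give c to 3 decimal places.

Union bound over the 42 events: Pr(max_{1 ≤ j ≤ 42} |Z̄_j − μ_j| ≥ 0.039) ≤ 42·2·exp(−2nε²) = 84 exp(−2·3009·0.039²).
So c = 2·3009·0.039² = 9.1534.

9.153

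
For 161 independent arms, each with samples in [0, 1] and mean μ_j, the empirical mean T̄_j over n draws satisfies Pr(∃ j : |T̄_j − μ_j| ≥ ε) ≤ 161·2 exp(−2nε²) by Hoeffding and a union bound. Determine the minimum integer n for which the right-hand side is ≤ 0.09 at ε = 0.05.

1637

Need 2·161·exp(−2nε²) ≤ 0.09, i.e. exp(−2nε²) ≤ 0.09/322.
So 2nε² ≥ ln(322/0.09) = 8.182497.
Hence n ≥ 8.182497/(2·0.05²) = 1636.499.
The smallest integer n is 1637.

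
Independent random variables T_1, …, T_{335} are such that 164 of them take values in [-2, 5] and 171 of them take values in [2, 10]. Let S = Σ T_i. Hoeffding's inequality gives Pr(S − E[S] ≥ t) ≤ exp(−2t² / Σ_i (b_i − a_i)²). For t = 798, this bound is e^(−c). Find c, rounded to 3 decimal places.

Σ(b_i − a_i)² = 164·7² + 171·8² = 18980.
c = 2t² / 18980 = 2·798² / 18980 = 67.1026.

67.103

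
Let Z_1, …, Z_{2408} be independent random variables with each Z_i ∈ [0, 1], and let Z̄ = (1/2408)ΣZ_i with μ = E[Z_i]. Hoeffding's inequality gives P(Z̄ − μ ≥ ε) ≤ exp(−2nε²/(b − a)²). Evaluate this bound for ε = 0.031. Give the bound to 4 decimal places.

0.0098

Exponent: 2nε²/(b − a)² = 2·2408·0.031² / 1² = 4.62818.
Bound = exp(−4.62818) = 0.00977.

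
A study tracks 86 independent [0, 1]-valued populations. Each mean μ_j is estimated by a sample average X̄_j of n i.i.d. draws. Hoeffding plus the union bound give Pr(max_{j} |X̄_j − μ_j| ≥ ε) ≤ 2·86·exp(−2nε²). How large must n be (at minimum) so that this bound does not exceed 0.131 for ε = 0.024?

Need 2·86·exp(−2nε²) ≤ 0.131, i.e. exp(−2nε²) ≤ 0.131/172.
So 2nε² ≥ ln(172/0.131) = 7.180052.
Hence n ≥ 7.180052/(2·0.024²) = 6232.684.
The smallest integer n is 6233.

6233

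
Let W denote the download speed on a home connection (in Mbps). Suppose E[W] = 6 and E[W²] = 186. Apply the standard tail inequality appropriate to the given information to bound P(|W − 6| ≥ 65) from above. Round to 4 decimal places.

The first two moments determine the variance, so Chebyshev's inequality is the sharpest standard bound available.
Var(W) = E[W²] − (E[W])² = 186 − 36 = 150.
Chebyshev's inequality: P(|W − μ| ≥ t) ≤ Var(W)/t² = 150/4225 = 0.0355.

0.0355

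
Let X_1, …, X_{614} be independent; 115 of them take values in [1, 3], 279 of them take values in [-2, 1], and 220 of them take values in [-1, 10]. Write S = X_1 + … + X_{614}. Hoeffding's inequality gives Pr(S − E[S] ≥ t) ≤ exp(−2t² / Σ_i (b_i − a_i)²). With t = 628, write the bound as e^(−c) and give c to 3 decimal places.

26.656

Σ(b_i − a_i)² = 115·2² + 279·3² + 220·11² = 29591.
c = 2t² / 29591 = 2·628² / 29591 = 26.6557.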